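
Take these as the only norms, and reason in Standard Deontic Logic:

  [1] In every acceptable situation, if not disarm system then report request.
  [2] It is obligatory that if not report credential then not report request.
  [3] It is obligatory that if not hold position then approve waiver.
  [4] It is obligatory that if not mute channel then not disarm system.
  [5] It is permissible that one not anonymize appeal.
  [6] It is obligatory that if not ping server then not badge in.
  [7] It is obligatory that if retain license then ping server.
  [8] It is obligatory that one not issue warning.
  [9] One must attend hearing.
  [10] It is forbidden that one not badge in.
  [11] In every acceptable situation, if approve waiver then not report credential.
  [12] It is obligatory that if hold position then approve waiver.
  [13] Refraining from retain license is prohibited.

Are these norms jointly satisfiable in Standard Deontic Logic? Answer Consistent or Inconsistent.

Premise 6 is O(¬ping_server → ¬badge_in), but O(¬ping_server) is not derivable from the premises, so it does not yield O(¬badge_in).
So O(¬badge_in) is not derivable, and the apparent clash with O(badge_in) does not arise.
A world satisfying every obligation exists (e.g. anonymize_appeal=false, approve_waiver=true, attend_hearing=true, badge_in=true, disarm_system=true, hold_position=false, issue_warning=false, mute_channel=true, ping_server=true, report_credential=false, report_request=false, retain_license=true); no atom is both obligatory and forbidden, so the set is consistent.

Consistent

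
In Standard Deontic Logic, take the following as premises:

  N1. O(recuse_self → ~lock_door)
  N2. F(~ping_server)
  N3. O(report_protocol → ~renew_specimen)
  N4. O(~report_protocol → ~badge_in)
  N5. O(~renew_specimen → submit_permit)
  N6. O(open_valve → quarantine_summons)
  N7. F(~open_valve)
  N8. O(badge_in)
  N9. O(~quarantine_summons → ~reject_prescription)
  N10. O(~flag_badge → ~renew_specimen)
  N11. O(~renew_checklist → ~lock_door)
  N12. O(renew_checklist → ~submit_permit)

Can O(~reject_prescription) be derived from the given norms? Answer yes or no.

No

Premise 9 is O(~quarantine_summons → ~reject_prescription), but O(~quarantine_summons) is not derivable from the premises, so it does not yield O(~reject_prescription).
No other premise forces O(~reject_prescription). An ideal world satisfying every premise can still have ~reject_prescription false, so O(~reject_prescription) is not derivable.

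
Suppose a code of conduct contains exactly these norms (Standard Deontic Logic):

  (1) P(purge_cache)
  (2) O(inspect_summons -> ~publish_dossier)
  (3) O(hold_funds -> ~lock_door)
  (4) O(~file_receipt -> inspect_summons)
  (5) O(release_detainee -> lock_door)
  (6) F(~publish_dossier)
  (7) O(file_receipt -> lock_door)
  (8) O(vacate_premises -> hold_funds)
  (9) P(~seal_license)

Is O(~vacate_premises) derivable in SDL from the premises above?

Premise 6 is F(~publish_dossier), i.e. O(publish_dossier).
The contrapositive of premise 2 (O(inspect_summons -> ~publish_dossier)) is O(publish_dossier -> ~inspect_summons), and O(publish_dossier) is already established, so O(~inspect_summons).
Premise 4, O(~file_receipt -> inspect_summons), contraposes to O(~inspect_summons -> file_receipt); with O(~inspect_summons) we get O(file_receipt).
Applying K to premise 7 (O(file_receipt -> lock_door)) and O(file_receipt) yields O(lock_door).
Premise 3, O(hold_funds -> ~lock_door), contraposes to O(lock_door -> ~hold_funds); with O(lock_door) we get O(~hold_funds).
The contrapositive of premise 8 (O(vacate_premises -> hold_funds)) is O(~hold_funds -> ~vacate_premises), and O(~hold_funds) is already established, so O(~vacate_premises).
Premises 1, 5, 9 do not contribute to this derivation.
So O(~vacate_premises) follows.

Yes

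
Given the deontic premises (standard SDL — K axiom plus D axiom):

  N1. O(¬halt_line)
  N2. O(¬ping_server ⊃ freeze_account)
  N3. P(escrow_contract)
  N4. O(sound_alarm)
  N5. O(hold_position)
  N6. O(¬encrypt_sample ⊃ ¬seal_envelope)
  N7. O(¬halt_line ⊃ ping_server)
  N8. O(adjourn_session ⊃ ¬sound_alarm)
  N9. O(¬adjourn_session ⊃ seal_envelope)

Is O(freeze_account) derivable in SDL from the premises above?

No

Premise 2 is O(¬ping_server ⊃ freeze_account), but O(¬ping_server) is not derivable from the premises, so it does not yield O(freeze_account).
No other premise forces O(freeze_account). An ideal world satisfying every premise can still have freeze_account false, so O(freeze_account) is not derivable.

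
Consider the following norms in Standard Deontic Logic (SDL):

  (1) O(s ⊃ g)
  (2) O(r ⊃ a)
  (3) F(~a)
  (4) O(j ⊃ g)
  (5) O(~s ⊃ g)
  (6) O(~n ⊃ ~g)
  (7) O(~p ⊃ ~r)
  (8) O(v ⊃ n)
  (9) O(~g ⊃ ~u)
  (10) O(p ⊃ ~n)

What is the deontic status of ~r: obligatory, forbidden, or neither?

Obligatory

Premises 1 and 5 cover both cases: O(s ⊃ g) and O(~s ⊃ g). Since s ∨ ~s is a tautology, O(g) follows.
The contrapositive of premise 6 (O(~n ⊃ ~g)) is O(g ⊃ n), and O(g) is already established, so O(n).
Premise 10 is O(p ⊃ ~n); contrapositively O(n ⊃ ~p). Since O(n) holds, K gives O(~p).
Applying K to premise 7 (O(~p ⊃ ~r)) and O(~p) yields O(~r).
Premises 2, 3, 4, 8, 9 do not contribute to this derivation.
Hence ~r is obligatory.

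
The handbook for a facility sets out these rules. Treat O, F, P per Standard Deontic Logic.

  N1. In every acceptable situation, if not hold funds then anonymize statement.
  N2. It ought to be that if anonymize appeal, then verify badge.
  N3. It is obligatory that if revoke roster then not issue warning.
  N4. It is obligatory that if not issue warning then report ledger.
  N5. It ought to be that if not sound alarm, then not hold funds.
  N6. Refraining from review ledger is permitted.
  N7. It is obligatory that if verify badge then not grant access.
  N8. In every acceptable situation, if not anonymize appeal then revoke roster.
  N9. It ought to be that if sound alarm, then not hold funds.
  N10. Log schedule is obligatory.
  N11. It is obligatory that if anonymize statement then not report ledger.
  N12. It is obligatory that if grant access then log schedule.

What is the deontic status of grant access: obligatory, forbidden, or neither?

Premises 9 and 5 cover both cases: O(sound_alarm → ¬hold_funds) and O(¬sound_alarm → ¬hold_funds). Since sound_alarm ∨ ¬sound_alarm is a tautology, O(¬hold_funds) follows.
Applying K to premise 1 (O(¬hold_funds → anonymize_statement)) and O(¬hold_funds) yields O(anonymize_statement).
From O(anonymize_statement) and premise 11, O(anonymize_statement → ¬report_ledger), we obtain O(¬report_ledger).
Premise 4 is O(¬issue_warning → report_ledger); contrapositively O(¬report_ledger → issue_warning). Since O(¬report_ledger) holds, K gives O(issue_warning).
Premise 3 is O(revoke_roster → ¬issue_warning); contrapositively O(issue_warning → ¬revoke_roster). Since O(issue_warning) holds, K gives O(¬revoke_roster).
The contrapositive of premise 8 (O(¬anonymize_appeal → revoke_roster)) is O(¬revoke_roster → anonymize_appeal), and O(¬revoke_roster) is already established, so O(anonymize_appeal).
Applying K to premise 2 (O(anonymize_appeal → verify_badge)) and O(anonymize_appeal) yields O(verify_badge).
Premise 7 is O(verify_badge → ¬grant_access); since O(verify_badge), deontic closure gives O(¬grant_access).
Premises 6, 10, 12 do not contribute to this derivation.
Thus O(¬grant_access), which is F(grant_access): grant_access is forbidden.

Forbidden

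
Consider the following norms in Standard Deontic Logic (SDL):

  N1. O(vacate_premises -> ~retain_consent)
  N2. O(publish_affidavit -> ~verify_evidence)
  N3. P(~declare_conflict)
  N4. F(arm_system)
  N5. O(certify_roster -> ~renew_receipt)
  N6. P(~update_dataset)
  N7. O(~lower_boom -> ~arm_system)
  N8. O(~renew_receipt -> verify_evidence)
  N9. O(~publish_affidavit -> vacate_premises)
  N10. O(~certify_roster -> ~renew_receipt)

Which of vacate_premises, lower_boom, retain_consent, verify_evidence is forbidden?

retain_consent

By case analysis on ~certify_roster: premise 10 gives O(~certify_roster -> ~renew_receipt) and premise 5 gives O(certify_roster -> ~renew_receipt), so O(~renew_receipt) either way.
Applying K to premise 8 (O(~renew_receipt -> verify_evidence)) and O(~renew_receipt) yields O(verify_evidence).
Premise 2 is O(publish_affidavit -> ~verify_evidence); contrapositively O(verify_evidence -> ~publish_affidavit). Since O(verify_evidence) holds, K gives O(~publish_affidavit).
From O(~publish_affidavit) and premise 9, O(~publish_affidavit -> vacate_premises), we obtain O(vacate_premises).
Applying K to premise 1 (O(vacate_premises -> ~retain_consent)) and O(vacate_premises) yields O(~retain_consent).
So O(~retain_consent) holds, i.e. retain_consent is forbidden. None of the other listed options is forbidden under the premises.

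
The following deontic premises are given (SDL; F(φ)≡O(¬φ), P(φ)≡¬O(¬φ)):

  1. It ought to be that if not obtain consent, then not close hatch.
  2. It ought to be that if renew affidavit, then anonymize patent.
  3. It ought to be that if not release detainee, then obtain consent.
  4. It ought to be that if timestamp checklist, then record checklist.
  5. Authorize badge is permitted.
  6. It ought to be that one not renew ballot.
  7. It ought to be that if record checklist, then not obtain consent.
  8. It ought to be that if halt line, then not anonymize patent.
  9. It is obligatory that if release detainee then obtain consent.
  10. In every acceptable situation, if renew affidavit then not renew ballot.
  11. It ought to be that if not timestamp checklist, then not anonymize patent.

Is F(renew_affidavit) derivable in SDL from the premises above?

Premises 9 and 3 cover both cases: O(release_detainee → obtain_consent) and O(¬release_detainee → obtain_consent). Since release_detainee ∨ ¬release_detainee is a tautology, O(obtain_consent) follows.
Premise 7 is O(record_checklist → ¬obtain_consent); contrapositively O(obtain_consent → ¬record_checklist). Since O(obtain_consent) holds, K gives O(¬record_checklist).
The contrapositive of premise 4 (O(timestamp_checklist → record_checklist)) is O(¬record_checklist → ¬timestamp_checklist), and O(¬record_checklist) is already established, so O(¬timestamp_checklist).
With premise 11, O(¬timestamp_checklist → ¬anonymize_patent), the K-axiom yields O(¬anonymize_patent).
Premise 2 is O(renew_affidavit → anonymize_patent); contrapositively O(¬anonymize_patent → ¬renew_affidavit). Since O(¬anonymize_patent) holds, K gives O(¬renew_affidavit).
Premises 1, 5, 6, 8, 10 do not contribute to this derivation.
So O(¬renew_affidavit) holds, i.e. F(renew_affidavit). The claim follows.

Yes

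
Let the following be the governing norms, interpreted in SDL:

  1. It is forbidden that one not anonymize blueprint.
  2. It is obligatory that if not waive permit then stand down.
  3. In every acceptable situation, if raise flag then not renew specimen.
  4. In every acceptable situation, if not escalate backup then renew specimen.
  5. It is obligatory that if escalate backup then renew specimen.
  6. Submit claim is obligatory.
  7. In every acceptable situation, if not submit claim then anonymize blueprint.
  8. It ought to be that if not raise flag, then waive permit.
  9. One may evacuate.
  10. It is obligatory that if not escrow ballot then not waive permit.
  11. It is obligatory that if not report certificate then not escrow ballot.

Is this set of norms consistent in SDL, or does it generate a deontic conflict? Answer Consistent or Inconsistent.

Premise 7 is O(¬submit_claim → anonymize_blueprint); even if O(anonymize_blueprint) held, inferring O(¬submit_claim) would be affirming the consequent — invalid.
So O(¬submit_claim) is not derivable, and the apparent clash with O(submit_claim) does not arise.
A world satisfying every obligation exists (e.g. anonymize_blueprint=true, escalate_backup=false, escrow_ballot=true, evacuate=false, raise_flag=false, renew_specimen=true, report_certificate=true, stand_down=false, submit_claim=true, waive_permit=true); no atom is both obligatory and forbidden, so the set is consistent.

Consistent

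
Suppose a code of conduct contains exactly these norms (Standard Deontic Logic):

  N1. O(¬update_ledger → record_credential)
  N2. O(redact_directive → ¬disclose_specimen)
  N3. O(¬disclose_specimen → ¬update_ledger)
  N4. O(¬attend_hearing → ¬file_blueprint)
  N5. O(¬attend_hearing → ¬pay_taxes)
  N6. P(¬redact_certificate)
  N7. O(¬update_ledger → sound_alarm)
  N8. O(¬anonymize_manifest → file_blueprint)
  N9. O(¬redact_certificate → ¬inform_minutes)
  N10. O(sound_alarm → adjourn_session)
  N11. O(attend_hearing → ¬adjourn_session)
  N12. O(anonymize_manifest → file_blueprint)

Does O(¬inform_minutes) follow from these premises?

No

Premise 9 is O(¬redact_certificate → ¬inform_minutes), but O(¬redact_certificate) is not derivable from the premises (the permission P(¬redact_certificate) asserts only ¬O(redact_certificate), not O(¬redact_certificate)), so it does not yield O(¬inform_minutes).
No other premise forces O(¬inform_minutes). An ideal world satisfying every premise can still have ¬inform_minutes false, so O(¬inform_minutes) is not derivable.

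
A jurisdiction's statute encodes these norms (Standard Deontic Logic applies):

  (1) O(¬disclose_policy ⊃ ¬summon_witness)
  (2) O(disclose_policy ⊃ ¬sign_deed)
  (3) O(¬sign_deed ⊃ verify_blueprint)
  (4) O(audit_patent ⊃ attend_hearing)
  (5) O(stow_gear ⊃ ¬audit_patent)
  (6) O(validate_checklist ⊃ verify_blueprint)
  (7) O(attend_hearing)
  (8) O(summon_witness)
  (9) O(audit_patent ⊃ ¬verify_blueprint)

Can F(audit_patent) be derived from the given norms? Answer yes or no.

Yes

From premise 8 we have O(summon_witness).
Premise 1, O(¬disclose_policy ⊃ ¬summon_witness), contraposes to O(summon_witness ⊃ disclose_policy); with O(summon_witness) we get O(disclose_policy).
Applying K to premise 2 (O(disclose_policy ⊃ ¬sign_deed)) and O(disclose_policy) yields O(¬sign_deed).
Premise 3 is O(¬sign_deed ⊃ verify_blueprint); since O(¬sign_deed), deontic closure gives O(verify_blueprint).
Premise 9 is O(audit_patent ⊃ ¬verify_blueprint); contrapositively O(verify_blueprint ⊃ ¬audit_patent). Since O(verify_blueprint) holds, K gives O(¬audit_patent).
Premises 4, 5, 6, 7 do not contribute to this derivation.
So O(¬audit_patent) holds, i.e. F(audit_patent). The claim follows.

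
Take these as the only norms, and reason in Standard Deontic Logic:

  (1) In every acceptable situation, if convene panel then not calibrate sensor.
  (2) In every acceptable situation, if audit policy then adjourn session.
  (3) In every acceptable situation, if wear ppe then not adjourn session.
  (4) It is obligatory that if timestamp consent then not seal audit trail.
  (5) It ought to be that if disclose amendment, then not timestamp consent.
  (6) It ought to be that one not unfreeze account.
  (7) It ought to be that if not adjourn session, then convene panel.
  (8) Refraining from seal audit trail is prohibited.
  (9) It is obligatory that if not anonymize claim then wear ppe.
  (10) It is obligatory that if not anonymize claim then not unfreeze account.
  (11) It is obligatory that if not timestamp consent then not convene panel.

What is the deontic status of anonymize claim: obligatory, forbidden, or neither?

Premise 8, F(¬seal_audit_trail), is equivalent to O(seal_audit_trail).
Premise 4 is O(timestamp_consent → ¬seal_audit_trail); contrapositively O(seal_audit_trail → ¬timestamp_consent). Since O(seal_audit_trail) holds, K gives O(¬timestamp_consent).
Premise 11 is O(¬timestamp_consent → ¬convene_panel); since O(¬timestamp_consent), deontic closure gives O(¬convene_panel).
Premise 7, O(¬adjourn_session → convene_panel), contraposes to O(¬convene_panel → adjourn_session); with O(¬convene_panel) we get O(adjourn_session).
Premise 3 is O(wear_ppe → ¬adjourn_session); contrapositively O(adjourn_session → ¬wear_ppe). Since O(adjourn_session) holds, K gives O(¬wear_ppe).
Premise 9 is O(¬anonymize_claim → wear_ppe); contrapositively O(¬wear_ppe → anonymize_claim). Since O(¬wear_ppe) holds, K gives O(anonymize_claim).
Premises 1, 2, 5, 6, 10 do not contribute to this derivation.
Hence anonymize_claim is obligatory.

Obligatory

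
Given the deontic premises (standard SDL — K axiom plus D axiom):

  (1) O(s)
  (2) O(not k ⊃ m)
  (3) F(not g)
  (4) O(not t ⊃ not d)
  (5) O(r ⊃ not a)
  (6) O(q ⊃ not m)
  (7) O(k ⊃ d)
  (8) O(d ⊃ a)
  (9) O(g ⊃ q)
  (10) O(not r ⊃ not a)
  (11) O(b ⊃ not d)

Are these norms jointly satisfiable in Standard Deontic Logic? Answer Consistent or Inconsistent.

Inconsistent

Premises 10 and 5 are O(not r ⊃ not a) and O(r ⊃ not a); every ideal world satisfies not r or r, so in either case not a holds — hence O(not a).
Premise 8 is O(d ⊃ a); contrapositively O(not a ⊃ not d). Since O(not a) holds, K gives O(not d).
Premise 7, O(k ⊃ d), contraposes to O(not d ⊃ not k); with O(not d) we get O(not k).
With premise 2, O(not k ⊃ m), the K-axiom yields O(m).
The contrapositive of premise 6 (O(q ⊃ not m)) is O(m ⊃ not q), and O(m) is already established, so O(not q).
Premise 9, O(g ⊃ q), contraposes to O(not q ⊃ not g); with O(not q) we get O(not g).
However, F(not g) at premise 3 amounts to O(g).
We now have both O(not g) and O(g) — g is simultaneously obligatory and forbidden, violating the D-axiom.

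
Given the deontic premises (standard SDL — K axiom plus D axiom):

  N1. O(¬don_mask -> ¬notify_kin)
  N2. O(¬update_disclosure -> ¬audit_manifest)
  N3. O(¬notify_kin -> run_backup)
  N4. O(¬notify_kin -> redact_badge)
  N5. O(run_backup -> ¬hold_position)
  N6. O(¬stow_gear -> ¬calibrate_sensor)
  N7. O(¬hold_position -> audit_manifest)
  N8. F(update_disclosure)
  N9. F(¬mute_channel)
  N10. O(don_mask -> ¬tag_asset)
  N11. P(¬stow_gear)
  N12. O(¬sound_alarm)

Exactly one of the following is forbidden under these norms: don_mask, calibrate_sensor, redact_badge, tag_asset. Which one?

tag_asset

Premise 8 is F(update_disclosure), i.e. O(¬update_disclosure).
From O(¬update_disclosure) and premise 2, O(¬update_disclosure -> ¬audit_manifest), we obtain O(¬audit_manifest).
Premise 7 is O(¬hold_position -> audit_manifest); contrapositively O(¬audit_manifest -> hold_position). Since O(¬audit_manifest) holds, K gives O(hold_position).
Premise 5, O(run_backup -> ¬hold_position), contraposes to O(hold_position -> ¬run_backup); with O(hold_position) we get O(¬run_backup).
The contrapositive of premise 3 (O(¬notify_kin -> run_backup)) is O(¬run_backup -> notify_kin), and O(¬run_backup) is already established, so O(notify_kin).
The contrapositive of premise 1 (O(¬don_mask -> ¬notify_kin)) is O(notify_kin -> don_mask), and O(notify_kin) is already established, so O(don_mask).
Applying K to premise 10 (O(don_mask -> ¬tag_asset)) and O(don_mask) yields O(¬tag_asset).
So O(¬tag_asset) holds, i.e. tag_asset is forbidden. None of the other listed options is forbidden under the premises.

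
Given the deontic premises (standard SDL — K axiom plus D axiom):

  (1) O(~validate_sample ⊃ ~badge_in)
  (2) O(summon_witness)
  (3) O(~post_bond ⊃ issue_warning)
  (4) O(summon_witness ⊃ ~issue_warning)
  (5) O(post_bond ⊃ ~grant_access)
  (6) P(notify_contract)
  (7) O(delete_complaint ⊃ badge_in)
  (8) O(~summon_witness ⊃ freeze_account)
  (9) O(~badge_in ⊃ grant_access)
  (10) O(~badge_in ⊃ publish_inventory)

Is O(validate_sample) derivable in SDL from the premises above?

Yes

Premise 2 states O(summon_witness) outright.
With premise 4, O(summon_witness ⊃ ~issue_warning), the K-axiom yields O(~issue_warning).
Premise 3, O(~post_bond ⊃ issue_warning), contraposes to O(~issue_warning ⊃ post_bond); with O(~issue_warning) we get O(post_bond).
With premise 5, O(post_bond ⊃ ~grant_access), the K-axiom yields O(~grant_access).
Premise 9, O(~badge_in ⊃ grant_access), contraposes to O(~grant_access ⊃ badge_in); with O(~grant_access) we get O(badge_in).
Premise 1, O(~validate_sample ⊃ ~badge_in), contraposes to O(badge_in ⊃ validate_sample); with O(badge_in) we get O(validate_sample).
Premises 6, 7, 8, 10 do not contribute to this derivation.
So O(validate_sample) follows.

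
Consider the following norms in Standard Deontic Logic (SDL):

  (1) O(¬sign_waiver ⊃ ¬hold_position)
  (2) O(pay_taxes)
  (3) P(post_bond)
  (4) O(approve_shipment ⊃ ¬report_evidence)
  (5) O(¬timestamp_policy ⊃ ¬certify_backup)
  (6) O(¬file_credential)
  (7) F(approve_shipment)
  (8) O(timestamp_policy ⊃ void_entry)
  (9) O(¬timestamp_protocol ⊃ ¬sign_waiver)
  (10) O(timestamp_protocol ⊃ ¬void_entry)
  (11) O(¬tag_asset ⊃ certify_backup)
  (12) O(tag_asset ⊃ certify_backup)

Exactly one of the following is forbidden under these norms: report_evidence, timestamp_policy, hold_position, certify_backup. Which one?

hold_position

By case analysis on tag_asset: premise 12 gives O(tag_asset ⊃ certify_backup) and premise 11 gives O(¬tag_asset ⊃ certify_backup), so O(certify_backup) either way.
The contrapositive of premise 5 (O(¬timestamp_policy ⊃ ¬certify_backup)) is O(certify_backup ⊃ timestamp_policy), and O(certify_backup) is already established, so O(timestamp_policy).
Applying K to premise 8 (O(timestamp_policy ⊃ void_entry)) and O(timestamp_policy) yields O(void_entry).
Premise 10 is O(timestamp_protocol ⊃ ¬void_entry); contrapositively O(void_entry ⊃ ¬timestamp_protocol). Since O(void_entry) holds, K gives O(¬timestamp_protocol).
Applying K to premise 9 (O(¬timestamp_protocol ⊃ ¬sign_waiver)) and O(¬timestamp_protocol) yields O(¬sign_waiver).
With premise 1, O(¬sign_waiver ⊃ ¬hold_position), the K-axiom yields O(¬hold_position).
So O(¬hold_position) holds, i.e. hold_position is forbidden. None of the other listed options is forbidden under the premises.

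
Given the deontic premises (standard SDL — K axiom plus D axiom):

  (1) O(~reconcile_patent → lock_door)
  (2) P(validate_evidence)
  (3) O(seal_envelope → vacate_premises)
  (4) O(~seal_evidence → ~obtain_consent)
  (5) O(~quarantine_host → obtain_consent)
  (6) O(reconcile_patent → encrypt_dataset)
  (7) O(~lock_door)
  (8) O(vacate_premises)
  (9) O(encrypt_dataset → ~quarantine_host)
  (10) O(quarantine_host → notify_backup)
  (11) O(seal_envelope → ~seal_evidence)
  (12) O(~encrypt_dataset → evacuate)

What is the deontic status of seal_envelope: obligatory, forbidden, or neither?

Forbidden

From premise 7 we have O(~lock_door).
Premise 1 is O(~reconcile_patent → lock_door); contrapositively O(~lock_door → reconcile_patent). Since O(~lock_door) holds, K gives O(reconcile_patent).
From O(reconcile_patent) and premise 6, O(reconcile_patent → encrypt_dataset), we obtain O(encrypt_dataset).
Applying K to premise 9 (O(encrypt_dataset → ~quarantine_host)) and O(encrypt_dataset) yields O(~quarantine_host).
From O(~quarantine_host) and premise 5, O(~quarantine_host → obtain_consent), we obtain O(obtain_consent).
The contrapositive of premise 4 (O(~seal_evidence → ~obtain_consent)) is O(obtain_consent → seal_evidence), and O(obtain_consent) is already established, so O(seal_evidence).
The contrapositive of premise 11 (O(seal_envelope → ~seal_evidence)) is O(seal_evidence → ~seal_envelope), and O(seal_evidence) is already established, so O(~seal_envelope).
Premises 2, 3, 8, 10, 12 do not contribute to this derivation.
Thus O(~seal_envelope), which is F(seal_envelope): seal_envelope is forbidden.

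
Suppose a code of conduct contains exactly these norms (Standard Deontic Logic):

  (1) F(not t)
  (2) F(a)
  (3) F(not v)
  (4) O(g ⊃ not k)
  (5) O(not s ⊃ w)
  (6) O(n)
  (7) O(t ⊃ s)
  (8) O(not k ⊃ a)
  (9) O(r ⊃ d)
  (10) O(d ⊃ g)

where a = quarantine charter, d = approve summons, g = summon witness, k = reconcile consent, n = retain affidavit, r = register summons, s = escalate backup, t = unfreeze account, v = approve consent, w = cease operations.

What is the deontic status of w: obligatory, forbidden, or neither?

Neither

Premise 5 is O(not s ⊃ w), but O(not s) is not derivable from the premises, so it does not yield O(w).
No premise or chain of K-axiom applications forces O(w), and none forces O(not w). So w is neither obligatory nor forbidden under these norms.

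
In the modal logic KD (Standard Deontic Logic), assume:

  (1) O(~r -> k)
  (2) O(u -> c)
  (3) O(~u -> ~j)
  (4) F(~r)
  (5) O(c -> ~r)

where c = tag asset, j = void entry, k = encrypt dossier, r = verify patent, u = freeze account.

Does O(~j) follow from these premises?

Yes

Premise 4 is F(~r), i.e. O(r).
Premise 5 is O(c -> ~r); contrapositively O(r -> ~c). Since O(r) holds, K gives O(~c).
Premise 2 is O(u -> c); contrapositively O(~c -> ~u). Since O(~c) holds, K gives O(~u).
Applying K to premise 3 (O(~u -> ~j)) and O(~u) yields O(~j).
Premise 1 does not contribute to this derivation.
So O(~j) follows.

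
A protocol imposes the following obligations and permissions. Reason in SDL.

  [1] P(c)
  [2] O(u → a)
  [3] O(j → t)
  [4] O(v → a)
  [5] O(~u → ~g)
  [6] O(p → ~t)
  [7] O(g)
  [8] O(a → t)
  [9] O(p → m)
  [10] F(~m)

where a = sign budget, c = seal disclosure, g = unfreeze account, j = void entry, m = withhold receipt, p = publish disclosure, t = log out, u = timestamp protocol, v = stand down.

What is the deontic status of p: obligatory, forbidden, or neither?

Premise 7 gives O(g).
Premise 5, O(~u → ~g), contraposes to O(g → u); with O(g) we get O(u).
With premise 2, O(u → a), the K-axiom yields O(a).
With premise 8, O(a → t), the K-axiom yields O(t).
Premise 6 is O(p → ~t); contrapositively O(t → ~p). Since O(t) holds, K gives O(~p).
Premises 1, 3, 4, 9, 10 do not contribute to this derivation.
Thus O(~p), which is F(p): p is forbidden.

Forbidden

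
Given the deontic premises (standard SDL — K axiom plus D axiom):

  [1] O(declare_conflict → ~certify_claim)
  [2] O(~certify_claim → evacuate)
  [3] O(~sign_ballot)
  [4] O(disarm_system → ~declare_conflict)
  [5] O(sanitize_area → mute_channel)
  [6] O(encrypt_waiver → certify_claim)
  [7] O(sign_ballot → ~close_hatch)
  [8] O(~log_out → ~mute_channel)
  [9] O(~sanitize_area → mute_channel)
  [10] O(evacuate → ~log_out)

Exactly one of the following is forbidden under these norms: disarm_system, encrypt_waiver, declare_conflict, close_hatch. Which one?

By case analysis on sanitize_area: premise 5 gives O(sanitize_area → mute_channel) and premise 9 gives O(~sanitize_area → mute_channel), so O(mute_channel) either way.
Premise 8 is O(~log_out → ~mute_channel); contrapositively O(mute_channel → log_out). Since O(mute_channel) holds, K gives O(log_out).
Premise 10 is O(evacuate → ~log_out); contrapositively O(log_out → ~evacuate). Since O(log_out) holds, K gives O(~evacuate).
The contrapositive of premise 2 (O(~certify_claim → evacuate)) is O(~evacuate → certify_claim), and O(~evacuate) is already established, so O(certify_claim).
Premise 1 is O(declare_conflict → ~certify_claim); contrapositively O(certify_claim → ~declare_conflict). Since O(certify_claim) holds, K gives O(~declare_conflict).
So O(~declare_conflict) holds, i.e. declare_conflict is forbidden. None of the other listed options is forbidden under the premises.

declare_conflict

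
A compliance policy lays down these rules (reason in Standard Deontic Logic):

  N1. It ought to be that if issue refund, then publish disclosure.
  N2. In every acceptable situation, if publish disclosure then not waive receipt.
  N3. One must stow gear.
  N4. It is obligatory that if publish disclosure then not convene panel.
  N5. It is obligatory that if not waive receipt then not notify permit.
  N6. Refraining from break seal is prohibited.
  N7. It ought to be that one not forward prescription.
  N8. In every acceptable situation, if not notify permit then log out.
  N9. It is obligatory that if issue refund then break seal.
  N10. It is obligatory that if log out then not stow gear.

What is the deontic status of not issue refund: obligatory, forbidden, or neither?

Obligatory

From premise 3 we have O(stow_gear).
The contrapositive of premise 10 (O(log_out → ¬stow_gear)) is O(stow_gear → ¬log_out), and O(stow_gear) is already established, so O(¬log_out).
Premise 8, O(¬notify_permit → log_out), contraposes to O(¬log_out → notify_permit); with O(¬log_out) we get O(notify_permit).
The contrapositive of premise 5 (O(¬waive_receipt → ¬notify_permit)) is O(notify_permit → waive_receipt), and O(notify_permit) is already established, so O(waive_receipt).
The contrapositive of premise 2 (O(publish_disclosure → ¬waive_receipt)) is O(waive_receipt → ¬publish_disclosure), and O(waive_receipt) is already established, so O(¬publish_disclosure).
Premise 1, O(issue_refund → publish_disclosure), contraposes to O(¬publish_disclosure → ¬issue_refund); with O(¬publish_disclosure) we get O(¬issue_refund).
Premises 4, 6, 7, 9 do not contribute to this derivation.
Hence ¬issue_refund is obligatory.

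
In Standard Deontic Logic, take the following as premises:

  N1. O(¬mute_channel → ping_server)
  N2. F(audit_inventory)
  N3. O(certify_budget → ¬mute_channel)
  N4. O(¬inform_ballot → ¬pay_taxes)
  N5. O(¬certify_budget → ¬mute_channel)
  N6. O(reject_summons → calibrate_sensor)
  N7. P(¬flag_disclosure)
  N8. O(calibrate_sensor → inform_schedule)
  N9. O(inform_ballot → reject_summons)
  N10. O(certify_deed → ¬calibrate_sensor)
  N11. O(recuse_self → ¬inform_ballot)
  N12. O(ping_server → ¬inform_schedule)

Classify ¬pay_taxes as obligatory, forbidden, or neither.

Obligatory

Premises 3 and 5 cover both cases: O(certify_budget → ¬mute_channel) and O(¬certify_budget → ¬mute_channel). Since certify_budget ∨ ¬certify_budget is a tautology, O(¬mute_channel) follows.
Premise 1 is O(¬mute_channel → ping_server); since O(¬mute_channel), deontic closure gives O(ping_server).
Applying K to premise 12 (O(ping_server → ¬inform_schedule)) and O(ping_server) yields O(¬inform_schedule).
The contrapositive of premise 8 (O(calibrate_sensor → inform_schedule)) is O(¬inform_schedule → ¬calibrate_sensor), and O(¬inform_schedule) is already established, so O(¬calibrate_sensor).
Premise 6, O(reject_summons → calibrate_sensor), contraposes to O(¬calibrate_sensor → ¬reject_summons); with O(¬calibrate_sensor) we get O(¬reject_summons).
Premise 9 is O(inform_ballot → reject_summons); contrapositively O(¬reject_summons → ¬inform_ballot). Since O(¬reject_summons) holds, K gives O(¬inform_ballot).
Premise 4 is O(¬inform_ballot → ¬pay_taxes); since O(¬inform_ballot), deontic closure gives O(¬pay_taxes).
Premises 2, 7, 10, 11 do not contribute to this derivation.
Hence ¬pay_taxes is obligatory.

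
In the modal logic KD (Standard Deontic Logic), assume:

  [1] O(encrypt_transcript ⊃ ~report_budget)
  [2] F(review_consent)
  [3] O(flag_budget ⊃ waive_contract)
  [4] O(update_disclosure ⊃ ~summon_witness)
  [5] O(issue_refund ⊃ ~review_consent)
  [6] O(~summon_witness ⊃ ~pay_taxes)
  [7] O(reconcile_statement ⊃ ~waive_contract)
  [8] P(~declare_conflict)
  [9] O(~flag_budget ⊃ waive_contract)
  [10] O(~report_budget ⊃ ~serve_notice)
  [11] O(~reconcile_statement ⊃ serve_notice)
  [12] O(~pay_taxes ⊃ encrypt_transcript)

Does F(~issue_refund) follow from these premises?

Premise 5 is O(issue_refund ⊃ ~review_consent); even if O(~review_consent) held, inferring O(issue_refund) would be affirming the consequent — invalid.
No other premise forces O(issue_refund). An ideal world satisfying every premise can still have ~issue_refund true, so F(~issue_refund) is not derivable.

No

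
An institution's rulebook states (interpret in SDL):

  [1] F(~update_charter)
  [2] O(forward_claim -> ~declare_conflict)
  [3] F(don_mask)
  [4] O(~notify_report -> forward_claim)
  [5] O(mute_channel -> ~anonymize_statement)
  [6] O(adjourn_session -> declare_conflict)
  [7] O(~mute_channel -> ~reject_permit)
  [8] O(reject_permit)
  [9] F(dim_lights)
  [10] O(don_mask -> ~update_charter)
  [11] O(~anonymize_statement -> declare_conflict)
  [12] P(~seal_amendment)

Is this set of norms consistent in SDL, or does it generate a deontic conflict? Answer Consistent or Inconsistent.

Consistent

Premise 10 is O(don_mask -> ~update_charter), but O(don_mask) is not derivable from the premises, so it does not yield O(~update_charter).
So O(~update_charter) is not derivable, and the apparent clash with O(update_charter) does not arise.
A world satisfying every obligation exists (e.g. adjourn_session=false, anonymize_statement=false, declare_conflict=true, dim_lights=false, don_mask=false, forward_claim=false, mute_channel=true, notify_report=true, reject_permit=true, seal_amendment=false, update_charter=true); no atom is both obligatory and forbidden, so the set is consistent.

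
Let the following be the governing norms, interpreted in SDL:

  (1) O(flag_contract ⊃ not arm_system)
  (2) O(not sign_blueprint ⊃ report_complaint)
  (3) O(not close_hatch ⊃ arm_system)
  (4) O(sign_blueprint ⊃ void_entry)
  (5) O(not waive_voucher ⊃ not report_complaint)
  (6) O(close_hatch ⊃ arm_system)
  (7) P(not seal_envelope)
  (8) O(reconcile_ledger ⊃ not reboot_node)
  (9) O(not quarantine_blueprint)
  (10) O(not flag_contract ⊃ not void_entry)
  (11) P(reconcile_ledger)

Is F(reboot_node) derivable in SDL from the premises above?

Premise 8 is O(reconcile_ledger ⊃ not reboot_node), but O(reconcile_ledger) is not derivable from the premises (the permission P(reconcile_ledger) asserts only not O(not reconcile_ledger), not O(reconcile_ledger)), so it does not yield O(not reboot_node).
No other premise forces O(not reboot_node). An ideal world satisfying every premise can still have reboot_node true, so F(reboot_node) is not derivable.

No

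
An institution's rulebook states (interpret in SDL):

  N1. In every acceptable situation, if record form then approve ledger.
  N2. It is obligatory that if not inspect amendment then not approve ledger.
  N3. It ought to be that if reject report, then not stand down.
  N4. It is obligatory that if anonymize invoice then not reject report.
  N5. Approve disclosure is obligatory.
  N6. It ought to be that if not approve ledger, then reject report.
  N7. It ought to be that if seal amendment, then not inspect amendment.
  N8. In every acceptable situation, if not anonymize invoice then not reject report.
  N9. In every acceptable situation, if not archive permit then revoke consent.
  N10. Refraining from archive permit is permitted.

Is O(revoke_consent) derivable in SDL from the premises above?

No

Premise 9 is O(¬archive_permit → revoke_consent), but O(¬archive_permit) is not derivable from the premises (the permission P(¬archive_permit) asserts only ¬O(archive_permit), not O(¬archive_permit)), so it does not yield O(revoke_consent).
No other premise forces O(revoke_consent). An ideal world satisfying every premise can still have revoke_consent false, so O(revoke_consent) is not derivable.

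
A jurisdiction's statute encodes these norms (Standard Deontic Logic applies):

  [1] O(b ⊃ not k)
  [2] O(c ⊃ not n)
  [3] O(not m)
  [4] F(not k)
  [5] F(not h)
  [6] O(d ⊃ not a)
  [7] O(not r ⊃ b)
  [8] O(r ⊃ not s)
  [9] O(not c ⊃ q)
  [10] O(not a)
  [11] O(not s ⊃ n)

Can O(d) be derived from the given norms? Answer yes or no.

Premise 6 is O(d ⊃ not a); even if O(not a) held, inferring O(d) would be affirming the consequent — invalid.
No other premise forces O(d). An ideal world satisfying every premise can still have d false, so O(d) is not derivable.

No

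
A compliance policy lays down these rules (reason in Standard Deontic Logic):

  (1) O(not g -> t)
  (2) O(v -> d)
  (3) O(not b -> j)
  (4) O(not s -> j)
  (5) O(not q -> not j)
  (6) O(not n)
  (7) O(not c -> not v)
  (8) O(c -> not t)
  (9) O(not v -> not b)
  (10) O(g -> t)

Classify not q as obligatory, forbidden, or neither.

Forbidden

Premises 1 and 10 are O(not g -> t) and O(g -> t); every ideal world satisfies not g or g, so in either case t holds — hence O(t).
The contrapositive of premise 8 (O(c -> not t)) is O(t -> not c), and O(t) is already established, so O(not c).
Premise 7 is O(not c -> not v); since O(not c), deontic closure gives O(not v).
Applying K to premise 9 (O(not v -> not b)) and O(not v) yields O(not b).
With premise 3, O(not b -> j), the K-axiom yields O(j).
Premise 5 is O(not q -> not j); contrapositively O(j -> q). Since O(j) holds, K gives O(q).
Premises 2, 4, 6 do not contribute to this derivation.
Thus O(q), which is F(not q): not q is forbidden.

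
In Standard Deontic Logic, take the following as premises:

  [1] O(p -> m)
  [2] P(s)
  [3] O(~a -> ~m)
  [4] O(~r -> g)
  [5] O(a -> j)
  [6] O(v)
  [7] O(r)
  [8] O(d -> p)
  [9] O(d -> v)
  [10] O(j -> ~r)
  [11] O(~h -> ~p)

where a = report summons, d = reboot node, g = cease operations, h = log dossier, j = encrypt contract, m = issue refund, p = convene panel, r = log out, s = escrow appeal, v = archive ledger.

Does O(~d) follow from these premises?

Yes

Premise 7 states O(r) outright.
The contrapositive of premise 10 (O(j -> ~r)) is O(r -> ~j), and O(r) is already established, so O(~j).
The contrapositive of premise 5 (O(a -> j)) is O(~j -> ~a), and O(~j) is already established, so O(~a).
With premise 3, O(~a -> ~m), the K-axiom yields O(~m).
Premise 1 is O(p -> m); contrapositively O(~m -> ~p). Since O(~m) holds, K gives O(~p).
The contrapositive of premise 8 (O(d -> p)) is O(~p -> ~d), and O(~p) is already established, so O(~d).
Premises 2, 4, 6, 9, 11 do not contribute to this derivation.
So O(~d) follows.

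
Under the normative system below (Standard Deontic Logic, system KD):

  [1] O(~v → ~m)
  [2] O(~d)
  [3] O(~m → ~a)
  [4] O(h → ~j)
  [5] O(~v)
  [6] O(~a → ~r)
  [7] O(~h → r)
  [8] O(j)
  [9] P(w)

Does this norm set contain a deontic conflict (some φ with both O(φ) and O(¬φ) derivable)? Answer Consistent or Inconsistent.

Inconsistent

Premise 8 states O(j) outright.
Premise 4, O(h → ~j), contraposes to O(j → ~h); with O(j) we get O(~h).
Premise 7 is O(~h → r); since O(~h), deontic closure gives O(r).
Premise 6 is O(~a → ~r); contrapositively O(r → a). Since O(r) holds, K gives O(a).
The contrapositive of premise 3 (O(~m → ~a)) is O(a → m), and O(a) is already established, so O(m).
Premise 1 is O(~v → ~m); contrapositively O(m → v). Since O(m) holds, K gives O(v).
Yet premise 5 states O(~v).
We now have both O(v) and O(~v) — v is simultaneously obligatory and forbidden, violating the D-axiom.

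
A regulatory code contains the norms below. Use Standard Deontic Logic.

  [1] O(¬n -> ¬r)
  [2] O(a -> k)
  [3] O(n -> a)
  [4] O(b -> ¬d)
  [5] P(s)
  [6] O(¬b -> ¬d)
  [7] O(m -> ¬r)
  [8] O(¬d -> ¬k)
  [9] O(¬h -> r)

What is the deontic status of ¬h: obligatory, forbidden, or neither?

Forbidden

Premises 6 and 4 cover both cases: O(¬b -> ¬d) and O(b -> ¬d). Since ¬b ∨ b is a tautology, O(¬d) follows.
Applying K to premise 8 (O(¬d -> ¬k)) and O(¬d) yields O(¬k).
Premise 2 is O(a -> k); contrapositively O(¬k -> ¬a). Since O(¬k) holds, K gives O(¬a).
Premise 3 is O(n -> a); contrapositively O(¬a -> ¬n). Since O(¬a) holds, K gives O(¬n).
Applying K to premise 1 (O(¬n -> ¬r)) and O(¬n) yields O(¬r).
The contrapositive of premise 9 (O(¬h -> r)) is O(¬r -> h), and O(¬r) is already established, so O(h).
Premises 5, 7 do not contribute to this derivation.
Thus O(h), which is F(¬h): ¬h is forbidden.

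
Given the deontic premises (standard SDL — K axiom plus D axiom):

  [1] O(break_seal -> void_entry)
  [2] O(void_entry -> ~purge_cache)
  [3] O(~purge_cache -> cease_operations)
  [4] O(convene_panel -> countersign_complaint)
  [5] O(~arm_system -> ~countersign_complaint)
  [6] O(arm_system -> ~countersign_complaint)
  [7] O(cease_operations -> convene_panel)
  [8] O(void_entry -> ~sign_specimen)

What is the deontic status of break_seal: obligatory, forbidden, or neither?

Forbidden

By case analysis on ~arm_system: premise 5 gives O(~arm_system -> ~countersign_complaint) and premise 6 gives O(arm_system -> ~countersign_complaint), so O(~countersign_complaint) either way.
Premise 4 is O(convene_panel -> countersign_complaint); contrapositively O(~countersign_complaint -> ~convene_panel). Since O(~countersign_complaint) holds, K gives O(~convene_panel).
Premise 7, O(cease_operations -> convene_panel), contraposes to O(~convene_panel -> ~cease_operations); with O(~convene_panel) we get O(~cease_operations).
Premise 3, O(~purge_cache -> cease_operations), contraposes to O(~cease_operations -> purge_cache); with O(~cease_operations) we get O(purge_cache).
Premise 2 is O(void_entry -> ~purge_cache); contrapositively O(purge_cache -> ~void_entry). Since O(purge_cache) holds, K gives O(~void_entry).
The contrapositive of premise 1 (O(break_seal -> void_entry)) is O(~void_entry -> ~break_seal), and O(~void_entry) is already established, so O(~break_seal).
Premise 8 does not contribute to this derivation.
Thus O(~break_seal), which is F(break_seal): break_seal is forbidden.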